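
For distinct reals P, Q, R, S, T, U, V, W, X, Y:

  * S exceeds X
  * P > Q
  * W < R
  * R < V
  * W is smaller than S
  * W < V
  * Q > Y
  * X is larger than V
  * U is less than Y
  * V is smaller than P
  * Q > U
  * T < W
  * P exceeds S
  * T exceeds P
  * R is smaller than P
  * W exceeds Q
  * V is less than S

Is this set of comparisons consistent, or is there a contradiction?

inconsistent

We have T < W stated directly, yet also W < R < V < X < S < P < T by chaining the others — so W < T. Contradiction.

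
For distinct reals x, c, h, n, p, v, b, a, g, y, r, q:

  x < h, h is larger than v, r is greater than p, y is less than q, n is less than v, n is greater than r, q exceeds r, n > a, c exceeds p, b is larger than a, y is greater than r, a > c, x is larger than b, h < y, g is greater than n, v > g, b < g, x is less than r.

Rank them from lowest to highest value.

Each adjacent pair is fixed by a given relation: p < c; c < a; a < b; b < x; x < r; r < n; n < g; g < v; v < h; h < y; y < q. Chaining them end to end gives the full order.

p < c < a < b < x < r < n < g < v < h < y < q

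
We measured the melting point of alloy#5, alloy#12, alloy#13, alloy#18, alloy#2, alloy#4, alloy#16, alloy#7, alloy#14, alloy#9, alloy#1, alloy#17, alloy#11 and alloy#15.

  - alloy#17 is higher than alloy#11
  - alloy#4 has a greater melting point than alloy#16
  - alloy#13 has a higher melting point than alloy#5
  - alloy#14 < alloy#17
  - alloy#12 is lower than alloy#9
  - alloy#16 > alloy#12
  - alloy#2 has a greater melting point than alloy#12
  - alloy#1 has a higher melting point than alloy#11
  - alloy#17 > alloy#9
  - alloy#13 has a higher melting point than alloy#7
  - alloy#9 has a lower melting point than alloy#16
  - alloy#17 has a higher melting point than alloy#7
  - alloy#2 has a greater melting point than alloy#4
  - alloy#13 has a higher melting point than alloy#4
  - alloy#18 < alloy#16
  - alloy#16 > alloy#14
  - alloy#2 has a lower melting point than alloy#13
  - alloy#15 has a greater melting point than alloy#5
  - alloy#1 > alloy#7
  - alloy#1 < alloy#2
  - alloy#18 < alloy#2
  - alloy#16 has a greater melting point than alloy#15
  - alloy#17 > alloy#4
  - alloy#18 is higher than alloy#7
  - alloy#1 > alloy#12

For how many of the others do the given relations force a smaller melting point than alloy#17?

10

From alloy#17 the given relations immediately reach alloy#11, alloy#7, alloy#14, alloy#9, alloy#4.
From those, alloy#12, alloy#16 — 7 in total.
From those, alloy#18, alloy#15 — 9 in total.
From those, alloy#5 — 10 in total.
Nothing else is reachable below alloy#17; 10 in all.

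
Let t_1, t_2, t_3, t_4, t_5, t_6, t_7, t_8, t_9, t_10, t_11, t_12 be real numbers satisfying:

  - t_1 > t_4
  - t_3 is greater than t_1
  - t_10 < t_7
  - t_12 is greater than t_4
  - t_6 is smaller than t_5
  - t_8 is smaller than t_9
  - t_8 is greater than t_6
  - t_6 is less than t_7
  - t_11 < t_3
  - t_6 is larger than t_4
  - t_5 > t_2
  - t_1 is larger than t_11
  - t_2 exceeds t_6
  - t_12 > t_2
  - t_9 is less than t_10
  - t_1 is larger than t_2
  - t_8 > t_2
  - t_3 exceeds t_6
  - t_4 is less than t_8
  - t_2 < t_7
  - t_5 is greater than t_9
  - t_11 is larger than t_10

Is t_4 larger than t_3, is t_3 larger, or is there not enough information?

t_4 < t_6 < t_2 < t_8 < t_9 < t_10 < t_11 < t_1 < t_3, by transitivity through t_6, t_2, t_8, t_9, t_10, t_11, t_1.
So t_3 is larger.

t_3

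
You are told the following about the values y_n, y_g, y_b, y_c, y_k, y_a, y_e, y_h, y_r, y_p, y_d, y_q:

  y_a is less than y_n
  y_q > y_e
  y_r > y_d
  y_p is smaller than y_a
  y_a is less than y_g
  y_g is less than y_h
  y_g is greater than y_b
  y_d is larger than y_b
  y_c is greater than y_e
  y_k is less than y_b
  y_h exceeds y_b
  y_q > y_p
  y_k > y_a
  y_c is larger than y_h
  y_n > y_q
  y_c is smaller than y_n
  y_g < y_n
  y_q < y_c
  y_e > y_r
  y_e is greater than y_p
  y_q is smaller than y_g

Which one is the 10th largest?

The consecutive relations fix a unique order: y_p < y_a < y_k < y_b < y_d < y_r < y_e < y_q < y_g < y_h < y_c < y_n.
The 10th largest is y_k.

y_k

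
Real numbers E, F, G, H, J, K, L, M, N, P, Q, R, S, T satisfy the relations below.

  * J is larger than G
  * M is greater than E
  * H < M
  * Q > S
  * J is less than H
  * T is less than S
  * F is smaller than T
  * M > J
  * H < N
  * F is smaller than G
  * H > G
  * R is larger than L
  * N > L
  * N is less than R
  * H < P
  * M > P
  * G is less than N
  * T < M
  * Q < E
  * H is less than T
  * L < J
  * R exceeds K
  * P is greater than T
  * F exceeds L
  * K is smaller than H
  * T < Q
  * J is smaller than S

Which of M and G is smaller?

Chaining the given relations: G < J < H < T < S < Q < E < M.
So G < M; G is the smaller of the two.

G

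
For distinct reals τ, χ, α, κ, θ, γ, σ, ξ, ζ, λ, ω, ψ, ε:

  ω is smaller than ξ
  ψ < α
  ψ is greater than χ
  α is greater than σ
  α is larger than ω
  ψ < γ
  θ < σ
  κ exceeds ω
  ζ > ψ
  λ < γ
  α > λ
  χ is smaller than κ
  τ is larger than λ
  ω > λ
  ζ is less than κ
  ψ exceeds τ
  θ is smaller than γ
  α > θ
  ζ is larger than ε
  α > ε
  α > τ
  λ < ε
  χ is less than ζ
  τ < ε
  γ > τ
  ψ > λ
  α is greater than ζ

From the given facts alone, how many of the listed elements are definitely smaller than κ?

7

Directly below κ: ω, χ, ζ.
One step further: λ, ε, ψ (6 so far).
One step further: τ (7 so far).
Nothing else is reachable below κ; 7 in all.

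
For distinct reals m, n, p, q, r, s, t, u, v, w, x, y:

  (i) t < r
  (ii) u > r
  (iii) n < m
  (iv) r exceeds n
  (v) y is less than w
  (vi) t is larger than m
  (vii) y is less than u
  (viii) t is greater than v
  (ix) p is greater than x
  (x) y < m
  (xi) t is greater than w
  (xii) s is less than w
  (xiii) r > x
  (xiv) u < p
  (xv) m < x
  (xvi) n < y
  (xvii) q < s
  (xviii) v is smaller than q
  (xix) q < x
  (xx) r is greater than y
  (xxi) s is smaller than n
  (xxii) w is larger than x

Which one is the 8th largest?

y

Piecing the relations together gives one ordering: v < q < s < n < y < m < x < w < t < r < u < p.
Counting 8 from the largest end gives y.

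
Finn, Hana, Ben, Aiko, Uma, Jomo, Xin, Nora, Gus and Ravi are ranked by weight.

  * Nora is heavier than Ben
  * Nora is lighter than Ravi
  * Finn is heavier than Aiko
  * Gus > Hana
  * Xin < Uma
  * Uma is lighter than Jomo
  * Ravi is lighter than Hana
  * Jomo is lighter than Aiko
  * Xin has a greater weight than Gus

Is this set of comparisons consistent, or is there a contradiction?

consistent

The single ordering Ben < Nora < Ravi < Hana < Gus < Xin < Uma < Jomo < Aiko < Finn satisfies every listed relation, so no contradiction arises.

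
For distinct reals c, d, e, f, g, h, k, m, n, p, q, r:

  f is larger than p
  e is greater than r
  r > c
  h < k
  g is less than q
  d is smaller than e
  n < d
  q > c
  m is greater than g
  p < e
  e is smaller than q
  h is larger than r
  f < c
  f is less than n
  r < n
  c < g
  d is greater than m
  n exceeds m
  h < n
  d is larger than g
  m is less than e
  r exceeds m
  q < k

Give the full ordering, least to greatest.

p < f < c < g < m < r < h < n < d < e < q < k

The consecutive links are each given: p < f; f < c; c < g; g < m; m < r; r < h; h < n; n < d; d < e; e < q; q < k.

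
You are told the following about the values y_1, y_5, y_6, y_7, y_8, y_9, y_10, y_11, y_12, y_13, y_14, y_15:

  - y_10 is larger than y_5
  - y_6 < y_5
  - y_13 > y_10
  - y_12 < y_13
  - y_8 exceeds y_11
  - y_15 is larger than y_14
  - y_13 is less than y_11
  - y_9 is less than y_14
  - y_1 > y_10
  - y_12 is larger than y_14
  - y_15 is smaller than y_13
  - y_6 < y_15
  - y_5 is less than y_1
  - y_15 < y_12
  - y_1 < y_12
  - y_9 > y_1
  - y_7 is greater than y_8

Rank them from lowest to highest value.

y_6 < y_5 < y_10 < y_1 < y_9 < y_14 < y_15 < y_12 < y_13 < y_11 < y_8 < y_7

The consecutive links are each given: y_6 < y_5; y_5 < y_10; y_10 < y_1; y_1 < y_9; y_9 < y_14; y_14 < y_15; y_15 < y_12; y_12 < y_13; y_13 < y_11; y_11 < y_8; y_8 < y_7.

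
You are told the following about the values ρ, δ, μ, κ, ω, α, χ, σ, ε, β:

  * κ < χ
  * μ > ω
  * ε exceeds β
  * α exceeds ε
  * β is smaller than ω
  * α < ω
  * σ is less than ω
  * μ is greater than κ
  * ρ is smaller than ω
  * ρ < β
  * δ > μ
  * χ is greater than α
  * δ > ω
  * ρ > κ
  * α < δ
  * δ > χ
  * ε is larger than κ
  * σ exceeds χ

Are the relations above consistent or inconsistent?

The single ordering κ < ρ < β < ε < α < χ < σ < ω < μ < δ satisfies every listed relation, so no contradiction arises.

consistent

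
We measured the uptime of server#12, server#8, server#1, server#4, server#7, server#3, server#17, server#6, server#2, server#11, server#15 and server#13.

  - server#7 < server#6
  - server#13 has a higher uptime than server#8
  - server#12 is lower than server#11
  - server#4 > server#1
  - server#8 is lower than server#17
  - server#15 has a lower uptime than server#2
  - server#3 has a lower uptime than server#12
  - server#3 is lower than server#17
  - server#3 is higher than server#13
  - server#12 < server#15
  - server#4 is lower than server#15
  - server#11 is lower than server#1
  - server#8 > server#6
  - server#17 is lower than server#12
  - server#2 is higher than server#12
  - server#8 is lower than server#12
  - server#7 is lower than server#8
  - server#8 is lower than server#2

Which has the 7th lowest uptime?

server#12

Chaining the given pairs: server#7 < server#6 < server#8 < server#13 < server#3 < server#17 < server#12 < server#11 < server#1 < server#4 < server#15 < server#2.
Counting 7 from the smallest end gives server#12.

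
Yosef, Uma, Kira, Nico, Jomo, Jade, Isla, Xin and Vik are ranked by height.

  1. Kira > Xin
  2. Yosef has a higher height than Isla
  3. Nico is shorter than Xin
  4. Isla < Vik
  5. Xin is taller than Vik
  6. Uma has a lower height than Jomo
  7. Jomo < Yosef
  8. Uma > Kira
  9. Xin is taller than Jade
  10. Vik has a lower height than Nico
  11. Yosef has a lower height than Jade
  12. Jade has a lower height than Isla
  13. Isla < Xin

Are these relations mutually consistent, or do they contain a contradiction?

inconsistent

Chaining the given relations yields Jade < Isla < Vik < Nico < Xin < Kira < Uma < Jomo < Yosef, so Jade < Yosef. But one relation states Yosef < Jade. These cannot both hold.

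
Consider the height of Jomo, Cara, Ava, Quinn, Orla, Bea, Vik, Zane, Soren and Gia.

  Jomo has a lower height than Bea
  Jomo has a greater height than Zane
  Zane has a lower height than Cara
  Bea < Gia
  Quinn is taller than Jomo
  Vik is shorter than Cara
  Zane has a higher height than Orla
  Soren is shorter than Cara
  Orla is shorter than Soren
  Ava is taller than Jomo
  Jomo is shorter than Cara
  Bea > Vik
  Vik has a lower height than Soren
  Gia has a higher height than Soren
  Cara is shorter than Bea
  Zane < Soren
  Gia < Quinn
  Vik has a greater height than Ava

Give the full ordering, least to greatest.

The consecutive links are each given: Orla < Zane; Zane < Jomo; Jomo < Ava; Ava < Vik; Vik < Soren; Soren < Cara; Cara < Bea; Bea < Gia; Gia < Quinn.

Orla < Zane < Jomo < Ava < Vik < Soren < Cara < Bea < Gia < Quinn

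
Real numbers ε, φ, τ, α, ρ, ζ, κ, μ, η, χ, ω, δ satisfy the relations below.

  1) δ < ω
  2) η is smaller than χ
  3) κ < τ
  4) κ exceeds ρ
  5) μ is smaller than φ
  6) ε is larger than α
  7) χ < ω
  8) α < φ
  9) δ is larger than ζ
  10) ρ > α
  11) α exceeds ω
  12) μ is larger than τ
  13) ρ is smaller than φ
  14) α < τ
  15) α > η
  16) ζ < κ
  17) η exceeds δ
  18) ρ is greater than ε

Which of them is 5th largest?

ρ

The consecutive relations fix a unique order: ζ < δ < η < χ < ω < α < ε < ρ < κ < τ < μ < φ.
Counting 5 from the largest end gives ρ.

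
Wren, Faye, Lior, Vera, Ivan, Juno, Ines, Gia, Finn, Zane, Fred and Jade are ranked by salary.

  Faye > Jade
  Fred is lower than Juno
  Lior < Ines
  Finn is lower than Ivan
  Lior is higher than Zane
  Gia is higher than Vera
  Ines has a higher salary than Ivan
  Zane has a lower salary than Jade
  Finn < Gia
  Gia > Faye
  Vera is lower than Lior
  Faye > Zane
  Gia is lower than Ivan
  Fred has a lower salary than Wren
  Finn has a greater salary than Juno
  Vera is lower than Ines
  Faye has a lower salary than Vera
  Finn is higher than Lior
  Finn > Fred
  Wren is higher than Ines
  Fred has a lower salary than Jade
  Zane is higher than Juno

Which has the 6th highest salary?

Lior

Chaining the given pairs: Fred < Juno < Zane < Jade < Faye < Vera < Lior < Finn < Gia < Ivan < Ines < Wren.
The 6th largest is Lior.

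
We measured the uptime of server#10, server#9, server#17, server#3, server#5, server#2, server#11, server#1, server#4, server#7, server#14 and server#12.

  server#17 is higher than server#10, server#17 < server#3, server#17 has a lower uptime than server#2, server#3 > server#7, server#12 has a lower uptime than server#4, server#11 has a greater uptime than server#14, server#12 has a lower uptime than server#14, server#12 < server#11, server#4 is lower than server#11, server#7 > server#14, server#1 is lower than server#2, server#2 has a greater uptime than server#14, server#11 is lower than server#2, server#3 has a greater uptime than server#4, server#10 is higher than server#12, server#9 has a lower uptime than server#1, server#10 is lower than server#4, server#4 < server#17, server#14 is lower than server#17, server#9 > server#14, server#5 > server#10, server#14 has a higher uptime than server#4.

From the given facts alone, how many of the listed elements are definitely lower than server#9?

4

Directly below server#9: server#14.
One step further: server#12, server#4 (3 so far).
One step further: server#10 (4 so far).
Nothing else is reachable below server#9; 4 in all.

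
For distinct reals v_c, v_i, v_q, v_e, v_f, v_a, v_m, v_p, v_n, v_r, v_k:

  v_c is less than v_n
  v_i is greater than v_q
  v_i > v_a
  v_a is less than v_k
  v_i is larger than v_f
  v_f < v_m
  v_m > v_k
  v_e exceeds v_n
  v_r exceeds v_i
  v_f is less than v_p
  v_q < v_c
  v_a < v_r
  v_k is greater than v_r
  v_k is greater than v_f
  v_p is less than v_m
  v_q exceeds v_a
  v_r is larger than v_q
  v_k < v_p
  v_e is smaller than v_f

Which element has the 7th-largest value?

v_e

Piecing the relations together gives one ordering: v_a < v_q < v_c < v_n < v_e < v_f < v_i < v_r < v_k < v_p < v_m.
The 7th largest is v_e.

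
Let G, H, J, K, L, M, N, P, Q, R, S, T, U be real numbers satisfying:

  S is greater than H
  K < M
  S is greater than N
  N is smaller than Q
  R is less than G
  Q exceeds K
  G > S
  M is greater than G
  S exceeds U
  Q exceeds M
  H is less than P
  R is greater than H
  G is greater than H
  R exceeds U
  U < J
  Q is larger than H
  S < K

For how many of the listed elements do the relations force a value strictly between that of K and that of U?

1

Chaining upward from U reaches: S, R, J, G, M, Q.
Chaining downward from K reaches: N, H, S.
Strictly between U and K are those in both lists: S — 1 element.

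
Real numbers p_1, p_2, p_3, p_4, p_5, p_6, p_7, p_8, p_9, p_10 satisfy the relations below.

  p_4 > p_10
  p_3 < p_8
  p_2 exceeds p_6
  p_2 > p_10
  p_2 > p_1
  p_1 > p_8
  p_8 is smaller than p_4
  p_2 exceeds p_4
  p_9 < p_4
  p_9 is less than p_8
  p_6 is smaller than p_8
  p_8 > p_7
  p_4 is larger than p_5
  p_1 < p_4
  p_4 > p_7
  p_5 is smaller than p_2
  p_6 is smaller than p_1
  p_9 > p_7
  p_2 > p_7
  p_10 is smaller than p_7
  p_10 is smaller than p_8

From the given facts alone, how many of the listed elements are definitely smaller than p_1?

From p_1 the given relations immediately reach p_6, p_8.
From those, p_10, p_7, p_9, p_3 — 6 in total.
No other element is forced below p_1 by the given relations, so the count is 6.

6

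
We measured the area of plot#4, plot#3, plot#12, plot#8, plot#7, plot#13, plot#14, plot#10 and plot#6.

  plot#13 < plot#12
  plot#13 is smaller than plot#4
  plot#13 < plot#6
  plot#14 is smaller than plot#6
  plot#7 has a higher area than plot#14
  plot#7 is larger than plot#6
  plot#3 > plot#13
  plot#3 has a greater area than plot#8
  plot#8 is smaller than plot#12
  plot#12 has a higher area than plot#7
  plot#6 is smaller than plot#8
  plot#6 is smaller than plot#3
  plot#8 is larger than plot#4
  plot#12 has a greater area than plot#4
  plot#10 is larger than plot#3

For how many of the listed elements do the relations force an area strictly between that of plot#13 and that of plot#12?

The relations place plot#13 below plot#12. An element lies strictly between them when it is forced above plot#13 and also forced below plot#12.
Above plot#13: {plot#6, plot#4, plot#7, plot#8, plot#3, plot#10}. Below plot#12: {plot#14, plot#6, plot#4, plot#7, plot#8}.
Intersection: {plot#6, plot#4, plot#7, plot#8} — 4.

4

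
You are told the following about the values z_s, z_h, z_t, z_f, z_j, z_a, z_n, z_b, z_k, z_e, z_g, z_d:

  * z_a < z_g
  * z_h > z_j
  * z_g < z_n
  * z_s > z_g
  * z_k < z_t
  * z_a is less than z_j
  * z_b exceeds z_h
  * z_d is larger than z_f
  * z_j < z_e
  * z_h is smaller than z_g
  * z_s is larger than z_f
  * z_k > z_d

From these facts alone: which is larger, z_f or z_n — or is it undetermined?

undetermined

Following every chain through z_f: above z_f we get z_d, z_s, z_k, z_t.
z_n is not reached, and no chain runs the other way from z_n to z_f.
So the given relations leave the order of z_f and z_n undetermined.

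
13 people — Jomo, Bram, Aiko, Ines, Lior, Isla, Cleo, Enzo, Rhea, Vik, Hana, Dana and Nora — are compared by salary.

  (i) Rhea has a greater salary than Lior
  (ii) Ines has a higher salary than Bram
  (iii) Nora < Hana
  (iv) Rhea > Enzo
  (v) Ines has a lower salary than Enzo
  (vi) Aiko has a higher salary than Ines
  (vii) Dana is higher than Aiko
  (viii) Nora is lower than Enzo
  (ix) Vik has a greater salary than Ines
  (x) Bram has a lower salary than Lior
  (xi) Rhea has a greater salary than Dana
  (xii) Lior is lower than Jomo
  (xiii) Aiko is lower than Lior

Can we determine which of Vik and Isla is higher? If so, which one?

undetermined

Following every chain through Isla: nothing is chained to Isla.
Vik is not reached, and no chain runs the other way from Vik to Isla.
So the given relations leave the order of Isla and Vik undetermined.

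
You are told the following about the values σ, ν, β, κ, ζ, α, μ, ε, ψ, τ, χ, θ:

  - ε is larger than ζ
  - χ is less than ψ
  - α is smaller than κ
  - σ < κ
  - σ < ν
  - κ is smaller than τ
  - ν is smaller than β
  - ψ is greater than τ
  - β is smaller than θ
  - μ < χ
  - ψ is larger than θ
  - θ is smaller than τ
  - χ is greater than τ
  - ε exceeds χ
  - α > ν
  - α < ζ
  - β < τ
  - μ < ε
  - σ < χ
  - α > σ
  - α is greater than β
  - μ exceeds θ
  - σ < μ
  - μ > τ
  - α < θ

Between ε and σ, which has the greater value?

ε

σ < ν and ν < β give σ < β.
Then β < α extends the chain to α.
Then α < κ extends the chain to κ.
With κ < τ: σ < ν < β < α < κ < τ.
With τ < μ: σ < ν < β < α < κ < τ < μ.
With μ < χ: σ < ν < β < α < κ < τ < μ < χ.
Then χ < ε extends the chain to ε.
So σ < ε; ε is the larger of the two.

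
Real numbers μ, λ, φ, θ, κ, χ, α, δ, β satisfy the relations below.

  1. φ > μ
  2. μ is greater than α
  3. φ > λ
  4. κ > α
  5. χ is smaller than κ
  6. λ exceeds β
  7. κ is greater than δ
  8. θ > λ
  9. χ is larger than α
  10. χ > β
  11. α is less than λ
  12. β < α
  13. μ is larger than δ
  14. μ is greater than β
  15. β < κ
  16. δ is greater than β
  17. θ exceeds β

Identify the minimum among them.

α is not least since β < α; δ is not least since β < δ; μ is not least since β < μ; χ is not least since β < χ; λ is not least since α < λ; φ is not least since λ < φ; κ is not least since β < κ; θ is not least since λ < θ.
Only β has nothing below it, so β is the minimum.

β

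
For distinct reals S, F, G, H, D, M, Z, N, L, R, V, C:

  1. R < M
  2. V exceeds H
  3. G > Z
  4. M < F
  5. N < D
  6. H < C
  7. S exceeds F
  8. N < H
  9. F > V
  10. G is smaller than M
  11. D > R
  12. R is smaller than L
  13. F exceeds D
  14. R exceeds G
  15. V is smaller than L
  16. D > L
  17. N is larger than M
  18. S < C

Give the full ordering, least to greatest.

Nothing is placed below Z, so it is least; from there Z < G; G < R; R < M; M < N; N < H; H < V; V < L; L < D; D < F; F < S; S < C, each given directly.

Z < G < R < M < N < H < V < L < D < F < S < C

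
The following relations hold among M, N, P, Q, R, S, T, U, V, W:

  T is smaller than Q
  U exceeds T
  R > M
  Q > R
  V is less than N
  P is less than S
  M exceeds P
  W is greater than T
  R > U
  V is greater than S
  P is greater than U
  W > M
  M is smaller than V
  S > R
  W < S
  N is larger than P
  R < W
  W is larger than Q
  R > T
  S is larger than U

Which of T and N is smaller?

T

Chaining the given relations: T < U < P < M < R < Q < W < S < V < N.
So T < N; T is the smaller of the two.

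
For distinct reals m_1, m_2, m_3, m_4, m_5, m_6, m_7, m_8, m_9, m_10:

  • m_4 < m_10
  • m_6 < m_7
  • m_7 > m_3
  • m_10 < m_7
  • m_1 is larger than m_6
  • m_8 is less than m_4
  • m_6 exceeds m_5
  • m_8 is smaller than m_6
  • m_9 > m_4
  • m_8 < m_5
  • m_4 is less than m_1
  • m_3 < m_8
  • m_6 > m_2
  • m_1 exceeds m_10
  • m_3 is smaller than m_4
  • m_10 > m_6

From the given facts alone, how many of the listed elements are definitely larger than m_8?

Directly above m_8: m_5, m_6, m_4.
One step further: m_10, m_1, m_9, m_7 (7 so far).
No other element is forced above m_8 by the given relations, so the count is 7.

7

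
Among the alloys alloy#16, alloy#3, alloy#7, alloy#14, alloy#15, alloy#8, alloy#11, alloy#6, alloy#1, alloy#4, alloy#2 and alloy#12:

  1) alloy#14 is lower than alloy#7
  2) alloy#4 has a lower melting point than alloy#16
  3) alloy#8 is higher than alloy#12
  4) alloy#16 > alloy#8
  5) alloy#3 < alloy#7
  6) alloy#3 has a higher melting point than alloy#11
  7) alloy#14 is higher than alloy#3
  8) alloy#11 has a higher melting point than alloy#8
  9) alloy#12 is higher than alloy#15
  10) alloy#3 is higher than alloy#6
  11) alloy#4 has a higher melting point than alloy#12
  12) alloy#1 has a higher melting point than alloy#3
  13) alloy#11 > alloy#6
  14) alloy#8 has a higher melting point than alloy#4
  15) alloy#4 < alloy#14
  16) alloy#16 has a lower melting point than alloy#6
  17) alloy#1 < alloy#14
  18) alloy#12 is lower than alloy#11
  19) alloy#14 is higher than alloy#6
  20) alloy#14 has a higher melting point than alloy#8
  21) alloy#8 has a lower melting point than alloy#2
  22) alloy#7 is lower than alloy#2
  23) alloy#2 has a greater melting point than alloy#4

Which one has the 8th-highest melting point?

The consecutive relations fix a unique order: alloy#15 < alloy#12 < alloy#4 < alloy#8 < alloy#16 < alloy#6 < alloy#11 < alloy#3 < alloy#1 < alloy#14 < alloy#7 < alloy#2.
The 8th largest is alloy#16.

alloy#16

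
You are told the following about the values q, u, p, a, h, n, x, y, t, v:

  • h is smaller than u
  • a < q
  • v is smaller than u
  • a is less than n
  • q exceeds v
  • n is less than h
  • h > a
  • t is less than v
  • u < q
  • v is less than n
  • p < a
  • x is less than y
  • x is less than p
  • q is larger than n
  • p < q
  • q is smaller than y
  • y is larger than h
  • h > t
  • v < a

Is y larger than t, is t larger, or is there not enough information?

y

t < v and v < a give t < a.
With a < n: t < v < a < n.
With n < h: t < v < a < n < h.
Then h < u extends the chain to u.
Then u < q extends the chain to q.
With q < y: t < v < a < n < h < u < q < y.
So y is larger.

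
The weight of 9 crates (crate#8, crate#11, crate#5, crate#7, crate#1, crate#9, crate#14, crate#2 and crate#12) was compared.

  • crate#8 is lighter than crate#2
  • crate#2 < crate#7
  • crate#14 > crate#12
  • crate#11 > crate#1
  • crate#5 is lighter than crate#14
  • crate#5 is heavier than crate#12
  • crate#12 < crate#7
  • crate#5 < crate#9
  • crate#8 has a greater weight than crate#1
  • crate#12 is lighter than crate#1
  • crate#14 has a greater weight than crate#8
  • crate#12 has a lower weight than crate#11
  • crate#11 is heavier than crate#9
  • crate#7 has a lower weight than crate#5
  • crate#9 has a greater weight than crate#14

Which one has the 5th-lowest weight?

The consecutive relations fix a unique order: crate#12 < crate#1 < crate#8 < crate#2 < crate#7 < crate#5 < crate#14 < crate#9 < crate#11.
Counting 5 from the smallest end gives crate#7.

crate#7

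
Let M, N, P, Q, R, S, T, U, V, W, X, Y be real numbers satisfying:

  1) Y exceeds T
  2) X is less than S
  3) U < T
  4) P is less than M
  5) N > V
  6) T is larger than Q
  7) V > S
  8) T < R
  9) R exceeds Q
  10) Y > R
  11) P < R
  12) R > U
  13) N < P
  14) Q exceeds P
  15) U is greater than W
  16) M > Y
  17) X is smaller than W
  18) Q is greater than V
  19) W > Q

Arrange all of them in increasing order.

Each adjacent pair is fixed by a given relation: X < S; S < V; V < N; N < P; P < Q; Q < W; W < U; U < T; T < R; R < Y; Y < M. Chaining them end to end gives the full order.

X < S < V < N < P < Q < W < U < T < R < Y < M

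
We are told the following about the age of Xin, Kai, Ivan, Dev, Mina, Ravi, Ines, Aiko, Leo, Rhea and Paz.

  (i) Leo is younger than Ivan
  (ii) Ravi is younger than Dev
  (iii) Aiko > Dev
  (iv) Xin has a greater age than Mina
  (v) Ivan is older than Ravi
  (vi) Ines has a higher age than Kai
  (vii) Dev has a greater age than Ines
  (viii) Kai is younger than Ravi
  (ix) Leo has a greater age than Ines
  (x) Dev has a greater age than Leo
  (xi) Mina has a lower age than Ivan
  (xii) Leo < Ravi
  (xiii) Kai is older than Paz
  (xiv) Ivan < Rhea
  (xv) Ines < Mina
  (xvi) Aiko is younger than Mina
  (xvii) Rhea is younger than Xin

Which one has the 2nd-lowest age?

Chaining the given pairs: Paz < Kai < Ines < Leo < Ravi < Dev < Aiko < Mina < Ivan < Rhea < Xin.
Counting 2 from the smallest end gives Kai.

Kai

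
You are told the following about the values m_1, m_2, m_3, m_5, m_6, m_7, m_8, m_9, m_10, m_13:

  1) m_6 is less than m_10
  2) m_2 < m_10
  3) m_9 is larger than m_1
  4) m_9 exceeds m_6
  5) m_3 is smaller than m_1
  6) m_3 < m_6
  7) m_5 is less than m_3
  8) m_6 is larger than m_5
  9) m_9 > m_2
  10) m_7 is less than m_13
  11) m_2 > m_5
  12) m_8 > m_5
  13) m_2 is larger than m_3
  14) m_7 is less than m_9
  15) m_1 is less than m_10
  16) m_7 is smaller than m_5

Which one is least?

m_5 is not least since m_7 < m_5; m_13 is not least since m_7 < m_13; m_3 is not least since m_5 < m_3; m_6 is not least since m_3 < m_6; m_1 is not least since m_3 < m_1; m_2 is not least since m_3 < m_2; m_9 is not least since m_7 < m_9; m_8 is not least since m_5 < m_8; m_10 is not least since m_2 < m_10.
Only m_7 has nothing below it, so m_7 is the least.

m_7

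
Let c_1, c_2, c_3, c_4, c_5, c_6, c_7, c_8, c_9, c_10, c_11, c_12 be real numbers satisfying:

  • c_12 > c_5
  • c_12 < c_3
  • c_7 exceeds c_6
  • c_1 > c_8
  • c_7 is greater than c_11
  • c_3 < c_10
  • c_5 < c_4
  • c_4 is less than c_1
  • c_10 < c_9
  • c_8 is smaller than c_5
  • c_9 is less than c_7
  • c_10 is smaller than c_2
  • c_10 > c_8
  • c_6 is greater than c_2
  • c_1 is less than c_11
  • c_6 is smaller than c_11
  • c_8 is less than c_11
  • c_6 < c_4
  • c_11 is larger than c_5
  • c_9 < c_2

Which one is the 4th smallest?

Piecing the relations together gives one ordering: c_8 < c_5 < c_12 < c_3 < c_10 < c_9 < c_2 < c_6 < c_4 < c_1 < c_11 < c_7.
The 4th smallest is c_3.

c_3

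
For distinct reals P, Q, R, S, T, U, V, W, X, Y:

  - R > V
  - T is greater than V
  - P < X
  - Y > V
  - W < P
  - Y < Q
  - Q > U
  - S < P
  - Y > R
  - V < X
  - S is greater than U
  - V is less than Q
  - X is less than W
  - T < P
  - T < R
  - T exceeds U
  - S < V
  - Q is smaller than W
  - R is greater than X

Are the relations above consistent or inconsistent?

Chaining the given relations yields P < X < R < Y < Q < W, so P < W. But one relation states W < P. These cannot both hold.

inconsistent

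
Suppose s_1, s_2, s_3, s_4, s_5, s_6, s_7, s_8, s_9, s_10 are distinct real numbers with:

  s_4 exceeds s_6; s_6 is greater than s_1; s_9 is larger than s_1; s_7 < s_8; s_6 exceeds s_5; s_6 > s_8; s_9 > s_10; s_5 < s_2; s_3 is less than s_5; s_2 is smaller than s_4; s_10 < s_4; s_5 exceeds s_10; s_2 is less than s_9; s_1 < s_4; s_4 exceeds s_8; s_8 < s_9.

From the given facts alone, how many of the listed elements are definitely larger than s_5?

4

From s_5 the given relations immediately reach s_2, s_6.
From those, s_9, s_4 — 4 in total.
No other element is forced above s_5 by the given relations, so the count is 4.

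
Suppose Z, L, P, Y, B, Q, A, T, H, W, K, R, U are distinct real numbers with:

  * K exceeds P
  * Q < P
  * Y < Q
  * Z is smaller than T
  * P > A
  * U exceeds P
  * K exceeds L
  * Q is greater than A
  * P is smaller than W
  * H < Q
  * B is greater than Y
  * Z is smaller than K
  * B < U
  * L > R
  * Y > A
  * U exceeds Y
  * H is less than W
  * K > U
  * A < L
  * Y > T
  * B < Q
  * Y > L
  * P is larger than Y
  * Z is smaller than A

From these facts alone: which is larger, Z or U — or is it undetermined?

U

Link the given pairs in sequence: Z < A; A < L; L < Y; Y < B; B < Q; Q < P; P < U.
Together: Z < A < L < Y < B < Q < P < U.
So U is larger.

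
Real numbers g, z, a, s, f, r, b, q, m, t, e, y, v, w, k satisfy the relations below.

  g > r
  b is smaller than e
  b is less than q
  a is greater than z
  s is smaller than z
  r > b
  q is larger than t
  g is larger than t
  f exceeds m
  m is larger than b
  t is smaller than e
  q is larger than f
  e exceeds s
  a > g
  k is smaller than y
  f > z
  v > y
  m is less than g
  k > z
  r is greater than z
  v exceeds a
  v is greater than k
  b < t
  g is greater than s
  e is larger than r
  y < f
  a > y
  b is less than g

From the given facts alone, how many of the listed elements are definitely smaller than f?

6

Directly below f: z, m, y.
One step further: s, b, k (6 so far).
No other element is forced below f by the given relations, so the count is 6.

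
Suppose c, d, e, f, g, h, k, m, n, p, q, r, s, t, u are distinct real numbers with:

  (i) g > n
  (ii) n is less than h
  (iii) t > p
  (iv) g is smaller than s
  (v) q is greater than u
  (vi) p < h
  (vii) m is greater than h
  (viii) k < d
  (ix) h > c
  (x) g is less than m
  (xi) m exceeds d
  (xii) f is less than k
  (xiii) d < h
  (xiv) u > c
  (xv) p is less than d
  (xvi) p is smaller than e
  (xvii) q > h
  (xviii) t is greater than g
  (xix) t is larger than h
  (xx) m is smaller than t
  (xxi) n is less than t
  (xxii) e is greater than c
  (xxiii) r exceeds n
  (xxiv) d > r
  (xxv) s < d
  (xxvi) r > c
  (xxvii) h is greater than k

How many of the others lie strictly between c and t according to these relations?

Chaining upward from c reaches: e, r, u, d, h, q, m.
Chaining downward from t reaches: n, p, r, f, k, g, s, d, h, m.
Strictly between c and t are those in both lists: r, d, h, m — 4 elements.

4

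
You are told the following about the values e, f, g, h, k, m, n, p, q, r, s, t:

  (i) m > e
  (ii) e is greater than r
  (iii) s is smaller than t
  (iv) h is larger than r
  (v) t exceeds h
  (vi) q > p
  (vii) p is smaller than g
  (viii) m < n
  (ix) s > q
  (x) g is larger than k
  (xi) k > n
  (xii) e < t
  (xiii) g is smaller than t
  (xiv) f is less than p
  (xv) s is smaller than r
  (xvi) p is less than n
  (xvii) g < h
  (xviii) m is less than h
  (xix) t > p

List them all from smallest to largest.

f < p < q < s < r < e < m < n < k < g < h < t

The consecutive links are each given: f < p; p < q; q < s; s < r; r < e; e < m; m < n; n < k; k < g; g < h; h < t.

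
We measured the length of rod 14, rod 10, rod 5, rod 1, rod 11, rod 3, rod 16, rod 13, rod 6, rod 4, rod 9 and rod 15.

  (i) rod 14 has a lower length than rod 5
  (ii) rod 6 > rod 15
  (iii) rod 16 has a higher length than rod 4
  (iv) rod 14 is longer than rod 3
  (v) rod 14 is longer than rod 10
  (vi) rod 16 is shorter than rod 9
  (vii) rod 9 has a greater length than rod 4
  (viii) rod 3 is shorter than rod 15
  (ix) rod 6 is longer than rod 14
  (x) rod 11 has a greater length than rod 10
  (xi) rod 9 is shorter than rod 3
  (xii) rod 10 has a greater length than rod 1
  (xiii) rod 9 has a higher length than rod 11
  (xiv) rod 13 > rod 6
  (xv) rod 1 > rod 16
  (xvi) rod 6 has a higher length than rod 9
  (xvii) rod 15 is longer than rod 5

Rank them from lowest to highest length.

rod 4 < rod 16 < rod 1 < rod 10 < rod 11 < rod 9 < rod 3 < rod 14 < rod 5 < rod 15 < rod 6 < rod 13

Each adjacent pair is fixed by a given relation: rod 4 < rod 16; rod 16 < rod 1; rod 1 < rod 10; rod 10 < rod 11; rod 11 < rod 9; rod 9 < rod 3; rod 3 < rod 14; rod 14 < rod 5; rod 5 < rod 15; rod 15 < rod 6; rod 6 < rod 13. Chaining them end to end gives the full order.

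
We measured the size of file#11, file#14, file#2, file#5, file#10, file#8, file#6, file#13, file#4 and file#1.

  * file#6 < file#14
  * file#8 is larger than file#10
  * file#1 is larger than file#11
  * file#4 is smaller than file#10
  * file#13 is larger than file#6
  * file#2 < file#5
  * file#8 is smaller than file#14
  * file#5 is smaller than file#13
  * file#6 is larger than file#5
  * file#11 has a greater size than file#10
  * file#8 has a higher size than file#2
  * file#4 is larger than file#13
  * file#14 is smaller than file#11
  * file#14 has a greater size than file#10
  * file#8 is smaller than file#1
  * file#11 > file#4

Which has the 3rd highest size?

Chaining the given pairs: file#2 < file#5 < file#6 < file#13 < file#4 < file#10 < file#8 < file#14 < file#11 < file#1.
The 3rd largest is file#14.

file#14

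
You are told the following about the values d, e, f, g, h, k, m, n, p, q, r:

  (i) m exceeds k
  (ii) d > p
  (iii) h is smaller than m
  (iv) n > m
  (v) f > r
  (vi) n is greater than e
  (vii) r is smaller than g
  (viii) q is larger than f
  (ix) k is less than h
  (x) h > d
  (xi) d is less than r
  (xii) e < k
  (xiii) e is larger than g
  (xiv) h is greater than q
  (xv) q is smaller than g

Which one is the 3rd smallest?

r

Piecing the relations together gives one ordering: p < d < r < f < q < g < e < k < h < m < n.
The 3rd smallest is r.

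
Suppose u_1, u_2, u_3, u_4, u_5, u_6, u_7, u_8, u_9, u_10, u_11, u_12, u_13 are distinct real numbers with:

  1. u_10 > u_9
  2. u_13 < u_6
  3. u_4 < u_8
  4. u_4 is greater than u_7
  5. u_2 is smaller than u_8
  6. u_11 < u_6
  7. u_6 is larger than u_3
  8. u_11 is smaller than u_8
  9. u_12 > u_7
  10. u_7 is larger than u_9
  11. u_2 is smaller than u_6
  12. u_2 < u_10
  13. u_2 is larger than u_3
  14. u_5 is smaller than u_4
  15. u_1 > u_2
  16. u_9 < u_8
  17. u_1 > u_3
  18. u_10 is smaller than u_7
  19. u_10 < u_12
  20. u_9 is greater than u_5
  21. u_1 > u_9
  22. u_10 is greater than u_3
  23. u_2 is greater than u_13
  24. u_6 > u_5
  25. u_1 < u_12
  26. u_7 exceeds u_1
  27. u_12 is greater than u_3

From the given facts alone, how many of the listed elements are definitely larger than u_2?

7

Directly above u_2: u_10, u_1, u_6, u_8.
One step further: u_7, u_12 (6 so far).
One step further: u_4 (7 so far).
Nothing else is reachable above u_2; 7 in all.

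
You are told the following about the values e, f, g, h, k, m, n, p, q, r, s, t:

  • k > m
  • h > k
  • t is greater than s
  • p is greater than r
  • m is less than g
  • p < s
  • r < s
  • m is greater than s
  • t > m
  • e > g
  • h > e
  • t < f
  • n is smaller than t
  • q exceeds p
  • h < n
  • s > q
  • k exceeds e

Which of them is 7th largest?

g

Chaining the given pairs: r < p < q < s < m < g < e < k < h < n < t < f.
Counting 7 from the largest end gives g.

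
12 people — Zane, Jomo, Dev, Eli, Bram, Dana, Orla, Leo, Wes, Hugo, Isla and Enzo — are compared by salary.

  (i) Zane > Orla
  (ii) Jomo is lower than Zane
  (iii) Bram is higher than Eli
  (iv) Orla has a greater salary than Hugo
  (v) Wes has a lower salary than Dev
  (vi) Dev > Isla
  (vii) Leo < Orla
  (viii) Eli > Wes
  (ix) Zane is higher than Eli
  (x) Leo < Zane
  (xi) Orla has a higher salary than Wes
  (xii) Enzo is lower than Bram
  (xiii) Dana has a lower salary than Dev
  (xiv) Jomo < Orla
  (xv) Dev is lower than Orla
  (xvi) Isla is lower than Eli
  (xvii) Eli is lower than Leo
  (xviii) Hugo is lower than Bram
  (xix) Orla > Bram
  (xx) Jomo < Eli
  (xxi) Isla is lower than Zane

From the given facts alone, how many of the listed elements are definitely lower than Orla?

10

From Orla the given relations immediately reach Jomo, Wes, Dev, Leo, Hugo, Bram.
From those, Isla, Eli, Dana, Enzo — 10 in total.
Nothing else is reachable below Orla; 10 in all.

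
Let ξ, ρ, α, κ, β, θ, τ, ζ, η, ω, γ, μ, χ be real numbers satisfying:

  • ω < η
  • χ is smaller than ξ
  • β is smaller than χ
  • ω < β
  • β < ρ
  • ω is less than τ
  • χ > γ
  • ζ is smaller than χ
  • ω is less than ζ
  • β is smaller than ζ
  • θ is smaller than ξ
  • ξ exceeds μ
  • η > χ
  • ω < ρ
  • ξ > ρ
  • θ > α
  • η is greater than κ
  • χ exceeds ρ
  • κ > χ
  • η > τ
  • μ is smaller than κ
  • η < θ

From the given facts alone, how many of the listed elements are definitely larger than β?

The elements the relations force above β are ζ, ρ, χ, κ, η, θ, ξ — no chain reaches any other.
That is 7.

7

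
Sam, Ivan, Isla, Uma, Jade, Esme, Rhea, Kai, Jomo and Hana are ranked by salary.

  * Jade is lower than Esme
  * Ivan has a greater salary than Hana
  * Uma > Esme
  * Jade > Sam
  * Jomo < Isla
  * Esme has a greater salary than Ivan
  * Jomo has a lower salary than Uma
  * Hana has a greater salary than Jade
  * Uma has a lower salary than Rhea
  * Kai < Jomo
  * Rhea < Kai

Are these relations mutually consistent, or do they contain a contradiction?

inconsistent

We have Jomo < Uma stated directly, yet also Uma < Rhea < Kai < Jomo by chaining the others — so Uma < Jomo. Contradiction.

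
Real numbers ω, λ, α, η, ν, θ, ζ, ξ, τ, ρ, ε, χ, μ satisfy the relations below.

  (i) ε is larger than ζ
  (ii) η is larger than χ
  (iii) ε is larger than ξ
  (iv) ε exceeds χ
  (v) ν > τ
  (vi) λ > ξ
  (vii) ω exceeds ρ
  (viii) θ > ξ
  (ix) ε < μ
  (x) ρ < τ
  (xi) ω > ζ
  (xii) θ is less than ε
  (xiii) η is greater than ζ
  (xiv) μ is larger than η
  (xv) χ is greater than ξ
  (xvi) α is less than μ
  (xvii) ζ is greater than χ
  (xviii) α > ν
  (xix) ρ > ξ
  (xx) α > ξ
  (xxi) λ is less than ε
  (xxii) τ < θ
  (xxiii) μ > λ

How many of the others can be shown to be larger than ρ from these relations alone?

Directly above ρ: τ, ω.
One step further: θ, ν (4 so far).
One step further: ε, α (6 so far).
One step further: μ (7 so far).
Nothing else is reachable above ρ; 7 in all.

7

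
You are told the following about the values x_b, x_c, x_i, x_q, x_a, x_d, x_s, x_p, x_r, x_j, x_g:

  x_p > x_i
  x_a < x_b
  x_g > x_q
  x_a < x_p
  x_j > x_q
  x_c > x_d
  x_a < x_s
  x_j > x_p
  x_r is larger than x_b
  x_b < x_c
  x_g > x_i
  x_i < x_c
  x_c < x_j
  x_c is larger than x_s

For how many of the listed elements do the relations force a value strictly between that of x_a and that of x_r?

Chaining upward from x_a reaches: x_b, x_p, x_s, x_c, x_j.
Chaining downward from x_r reaches: x_b.
Strictly between x_a and x_r are those in both lists: x_b — 1 element.

1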